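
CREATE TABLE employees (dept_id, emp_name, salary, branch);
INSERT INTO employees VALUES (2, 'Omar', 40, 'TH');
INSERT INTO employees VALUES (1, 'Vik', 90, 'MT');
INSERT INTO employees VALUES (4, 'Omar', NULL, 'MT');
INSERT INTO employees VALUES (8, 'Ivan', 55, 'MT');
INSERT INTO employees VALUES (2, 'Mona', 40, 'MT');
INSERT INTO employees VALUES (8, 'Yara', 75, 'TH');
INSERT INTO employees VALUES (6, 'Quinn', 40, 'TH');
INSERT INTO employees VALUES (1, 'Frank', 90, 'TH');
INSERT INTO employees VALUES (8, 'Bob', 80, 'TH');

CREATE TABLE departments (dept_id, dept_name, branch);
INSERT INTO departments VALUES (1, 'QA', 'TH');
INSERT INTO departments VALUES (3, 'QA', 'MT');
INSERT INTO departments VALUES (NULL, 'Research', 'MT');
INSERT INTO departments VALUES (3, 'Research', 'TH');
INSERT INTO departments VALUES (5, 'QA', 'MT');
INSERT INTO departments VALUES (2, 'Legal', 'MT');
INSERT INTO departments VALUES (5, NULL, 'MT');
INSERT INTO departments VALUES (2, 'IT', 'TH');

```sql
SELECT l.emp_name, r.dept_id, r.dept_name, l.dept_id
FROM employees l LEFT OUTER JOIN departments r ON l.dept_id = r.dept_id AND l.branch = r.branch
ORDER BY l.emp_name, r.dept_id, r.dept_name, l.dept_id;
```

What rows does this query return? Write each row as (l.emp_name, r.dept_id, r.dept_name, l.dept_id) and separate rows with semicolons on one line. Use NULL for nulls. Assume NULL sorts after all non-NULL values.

(Bob, NULL, NULL, 8); (Frank, 1, QA, 1); (Ivan, NULL, NULL, 8); (Mona, 2, Legal, 2); (Omar, 2, IT, 2); (Omar, NULL, NULL, 4); (Quinn, NULL, NULL, 6); (Vik, NULL, NULL, 1); (Yara, NULL, NULL, 8)

LEFT JOIN keeps every row from `employees`; unmatched rows get NULL for `departments`'s columns.
Matching on l.dept_id = r.dept_id AND l.branch = r.branch. A NULL in a compared column never satisfies the condition.
- l[0] dept_id=2, branch=TH → 1 match(es) in r → 1 row(s).
- l[1] dept_id=1, branch=MT → no match; kept with NULLs on the r side.
- l[2] dept_id=4, branch=MT → no match; kept with NULLs on the r side.
- l[3] dept_id=8, branch=MT → no match; kept with NULLs on the r side.
- l[4] dept_id=2, branch=MT → 1 match(es) in r → 1 row(s).
- l[5] dept_id=8, branch=TH → no match; kept with NULLs on the r side.
- l[6] dept_id=6, branch=TH → no match; kept with NULLs on the r side.
- l[7] dept_id=1, branch=TH → 1 match(es) in r → 1 row(s).
- l[8] dept_id=8, branch=TH → no match; kept with NULLs on the r side.
After projecting and ordering:
l.emp_name | r.dept_id | r.dept_name | l.dept_id
Bob | NULL | NULL | 8
Frank | 1 | QA | 1
Ivan | NULL | NULL | 8
Mona | 2 | Legal | 2
Omar | 2 | IT | 2
Omar | NULL | NULL | 4
Quinn | NULL | NULL | 6
Vik | NULL | NULL | 1
Yara | NULL | NULL | 8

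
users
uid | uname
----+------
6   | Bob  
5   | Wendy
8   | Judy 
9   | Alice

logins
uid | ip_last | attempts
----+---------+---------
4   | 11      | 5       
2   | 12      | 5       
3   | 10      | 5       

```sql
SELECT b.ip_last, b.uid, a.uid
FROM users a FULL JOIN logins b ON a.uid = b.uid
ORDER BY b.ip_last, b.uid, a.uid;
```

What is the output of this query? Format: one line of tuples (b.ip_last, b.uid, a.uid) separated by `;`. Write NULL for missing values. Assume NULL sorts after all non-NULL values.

(10, 3, NULL); (11, 4, NULL); (12, 2, NULL); (NULL, NULL, 5); (NULL, NULL, 6); (NULL, NULL, 8); (NULL, NULL, 9)

FULL OUTER JOIN keeps every row from both sides; unmatched rows get NULL for the other side's columns.
Matching on a.uid = b.uid.
- uid=6: no b row matches, row kept with b columns NULL.
- uid=5: no b row matches, row kept with b columns NULL.
- uid=8: no b row matches, row kept with b columns NULL.
- uid=9: no b row matches, row kept with b columns NULL.
- 3 row(s) from b found no a partner → padded with NULL.
After projecting and ordering:
b.ip_last | b.uid | a.uid
10 | 3 | NULL
11 | 4 | NULL
12 | 2 | NULL
NULL | NULL | 5
NULL | NULL | 6
NULL | NULL | 8
NULL | NULL | 9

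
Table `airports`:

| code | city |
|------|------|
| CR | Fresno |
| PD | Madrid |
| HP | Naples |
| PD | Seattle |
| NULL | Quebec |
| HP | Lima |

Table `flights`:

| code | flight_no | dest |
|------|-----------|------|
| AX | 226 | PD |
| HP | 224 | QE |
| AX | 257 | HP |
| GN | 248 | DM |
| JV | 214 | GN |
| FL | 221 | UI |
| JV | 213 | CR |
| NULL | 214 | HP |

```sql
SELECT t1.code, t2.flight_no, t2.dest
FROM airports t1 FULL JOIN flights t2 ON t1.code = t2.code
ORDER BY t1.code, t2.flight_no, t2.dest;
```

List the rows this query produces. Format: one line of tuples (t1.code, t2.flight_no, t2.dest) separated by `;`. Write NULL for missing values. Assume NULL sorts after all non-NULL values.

FULL OUTER JOIN keeps every row from both sides; unmatched rows get NULL for the other side's columns.
Matching on t1.code = t2.code. A NULL in a compared column never satisfies the condition.
Matched pairs: 2; unmatched t1 rows kept: 4; unmatched t2 rows kept: 7.

(CR, NULL, NULL); (HP, 224, QE); (HP, 224, QE); (PD, NULL, NULL); (PD, NULL, NULL); (NULL, 213, CR); (NULL, 214, GN); (NULL, 214, HP); (NULL, 221, UI); (NULL, 226, PD); (NULL, 248, DM); (NULL, 257, HP); (NULL, NULL, NULL)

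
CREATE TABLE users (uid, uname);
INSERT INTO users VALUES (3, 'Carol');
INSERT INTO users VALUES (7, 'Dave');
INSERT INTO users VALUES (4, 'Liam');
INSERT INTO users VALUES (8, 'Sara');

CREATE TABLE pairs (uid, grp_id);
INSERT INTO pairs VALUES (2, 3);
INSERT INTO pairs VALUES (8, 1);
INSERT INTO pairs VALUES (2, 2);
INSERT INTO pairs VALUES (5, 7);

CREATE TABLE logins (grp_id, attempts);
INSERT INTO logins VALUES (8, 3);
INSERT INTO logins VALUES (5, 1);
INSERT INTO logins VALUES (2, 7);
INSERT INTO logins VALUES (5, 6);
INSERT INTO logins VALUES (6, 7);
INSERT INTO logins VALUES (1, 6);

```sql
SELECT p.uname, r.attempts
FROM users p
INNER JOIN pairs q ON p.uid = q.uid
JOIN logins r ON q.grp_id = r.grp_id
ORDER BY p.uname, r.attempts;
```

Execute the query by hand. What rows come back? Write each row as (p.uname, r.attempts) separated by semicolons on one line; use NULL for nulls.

(Sara, 6)

Joins associate left-to-right: users INNER JOIN pairs on uid gives 1 intermediate row(s).
Then INNER JOIN `logins r` on grp_id: keep only rows whose q.grp_id appears in r.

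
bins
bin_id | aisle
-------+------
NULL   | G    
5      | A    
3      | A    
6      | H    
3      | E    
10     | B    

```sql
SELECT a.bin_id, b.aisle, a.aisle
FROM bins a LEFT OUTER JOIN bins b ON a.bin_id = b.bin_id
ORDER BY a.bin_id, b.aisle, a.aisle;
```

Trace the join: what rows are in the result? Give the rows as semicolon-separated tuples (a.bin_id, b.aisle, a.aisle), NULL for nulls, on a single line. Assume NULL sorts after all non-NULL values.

(3, A, A); (3, A, E); (3, E, A); (3, E, E); (5, A, A); (6, H, H); (10, B, B); (NULL, NULL, G)

LEFT JOIN keeps every row from `bins a`; unmatched rows get NULL for `bins b`'s columns.
Matching on a.bin_id = b.bin_id. A NULL in a compared column never satisfies the condition.
- a (bin_id=NULL) has no partner → padded with NULL.
- a (bin_id=5) pairs with 1 row(s) of b.
- a (bin_id=3) pairs with 2 row(s) of b.
- a (bin_id=6) pairs with 1 row(s) of b.
- a (bin_id=3) pairs with 2 row(s) of b.
- a (bin_id=10) pairs with 1 row(s) of b.
After projecting and ordering:
a.bin_id | b.aisle | a.aisle
3 | A | A
3 | A | E
3 | E | A
3 | E | E
5 | A | A
6 | H | H
10 | B | B
NULL | NULL | G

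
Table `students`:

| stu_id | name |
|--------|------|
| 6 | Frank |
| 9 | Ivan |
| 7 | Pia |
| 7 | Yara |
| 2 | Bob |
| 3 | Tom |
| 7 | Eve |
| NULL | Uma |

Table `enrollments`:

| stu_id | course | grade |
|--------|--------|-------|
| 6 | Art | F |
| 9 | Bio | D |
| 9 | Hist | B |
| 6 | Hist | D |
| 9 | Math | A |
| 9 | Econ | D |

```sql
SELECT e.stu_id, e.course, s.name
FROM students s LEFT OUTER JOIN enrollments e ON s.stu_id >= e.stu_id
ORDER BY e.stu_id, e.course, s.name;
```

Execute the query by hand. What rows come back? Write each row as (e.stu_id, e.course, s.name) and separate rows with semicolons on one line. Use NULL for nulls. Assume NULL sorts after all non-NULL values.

(6, Art, Eve); (6, Art, Frank); (6, Art, Ivan); (6, Art, Pia); (6, Art, Yara); (6, Hist, Eve); (6, Hist, Frank); (6, Hist, Ivan); (6, Hist, Pia); (6, Hist, Yara); (9, Bio, Ivan); (9, Econ, Ivan); (9, Hist, Ivan); (9, Math, Ivan); (NULL, NULL, Bob); (NULL, NULL, Tom); (NULL, NULL, Uma)

LEFT JOIN keeps every row from `students`; unmatched rows get NULL for `enrollments`'s columns.
Matching on s.stu_id >= e.stu_id. A NULL in a compared column never satisfies the condition.
Matched pairs: 14; unmatched s rows kept: 3.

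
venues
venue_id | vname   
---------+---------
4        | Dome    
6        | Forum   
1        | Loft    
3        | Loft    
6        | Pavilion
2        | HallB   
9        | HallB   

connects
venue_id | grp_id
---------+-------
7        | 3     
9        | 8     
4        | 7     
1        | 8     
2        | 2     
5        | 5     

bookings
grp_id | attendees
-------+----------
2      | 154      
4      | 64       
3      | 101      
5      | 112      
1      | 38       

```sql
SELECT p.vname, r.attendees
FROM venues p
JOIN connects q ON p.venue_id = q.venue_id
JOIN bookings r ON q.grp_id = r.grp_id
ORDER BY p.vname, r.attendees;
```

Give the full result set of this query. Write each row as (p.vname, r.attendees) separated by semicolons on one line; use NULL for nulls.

Joins associate left-to-right: venues INNER JOIN connects on venue_id gives 4 intermediate row(s).
Then INNER JOIN `bookings r` on grp_id: keep only rows whose q.grp_id appears in r.

(HallB, 154)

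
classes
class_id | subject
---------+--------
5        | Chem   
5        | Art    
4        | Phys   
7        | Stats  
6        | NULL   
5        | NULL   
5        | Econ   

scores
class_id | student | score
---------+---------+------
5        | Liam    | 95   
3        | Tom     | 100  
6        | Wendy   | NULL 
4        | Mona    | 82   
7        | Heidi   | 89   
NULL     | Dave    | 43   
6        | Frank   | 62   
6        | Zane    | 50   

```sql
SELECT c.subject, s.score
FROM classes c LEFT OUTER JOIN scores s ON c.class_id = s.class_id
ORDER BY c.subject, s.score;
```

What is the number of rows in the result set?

9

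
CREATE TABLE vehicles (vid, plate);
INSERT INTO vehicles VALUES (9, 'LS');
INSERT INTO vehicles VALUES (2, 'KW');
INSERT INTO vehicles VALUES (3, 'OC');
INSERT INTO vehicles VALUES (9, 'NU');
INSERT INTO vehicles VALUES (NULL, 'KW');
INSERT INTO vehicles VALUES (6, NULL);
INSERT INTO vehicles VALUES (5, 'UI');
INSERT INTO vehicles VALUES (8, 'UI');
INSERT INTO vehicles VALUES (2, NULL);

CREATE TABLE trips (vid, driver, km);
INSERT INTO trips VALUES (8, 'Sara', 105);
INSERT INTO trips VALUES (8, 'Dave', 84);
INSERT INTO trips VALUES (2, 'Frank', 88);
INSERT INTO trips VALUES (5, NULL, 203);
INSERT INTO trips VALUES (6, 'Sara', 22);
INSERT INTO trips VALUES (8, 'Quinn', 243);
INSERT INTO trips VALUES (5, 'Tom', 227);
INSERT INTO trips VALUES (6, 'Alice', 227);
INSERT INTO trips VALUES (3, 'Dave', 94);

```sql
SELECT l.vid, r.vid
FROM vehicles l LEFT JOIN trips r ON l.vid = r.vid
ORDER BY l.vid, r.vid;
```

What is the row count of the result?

LEFT JOIN keeps every row from `vehicles`; unmatched rows get NULL for `trips`'s columns.
Matching on l.vid = r.vid. A NULL in a compared column never satisfies the condition.
Matched pairs: 10; unmatched l rows kept: 3.
Total: 10 matched + 3 padded = 13 rows.

13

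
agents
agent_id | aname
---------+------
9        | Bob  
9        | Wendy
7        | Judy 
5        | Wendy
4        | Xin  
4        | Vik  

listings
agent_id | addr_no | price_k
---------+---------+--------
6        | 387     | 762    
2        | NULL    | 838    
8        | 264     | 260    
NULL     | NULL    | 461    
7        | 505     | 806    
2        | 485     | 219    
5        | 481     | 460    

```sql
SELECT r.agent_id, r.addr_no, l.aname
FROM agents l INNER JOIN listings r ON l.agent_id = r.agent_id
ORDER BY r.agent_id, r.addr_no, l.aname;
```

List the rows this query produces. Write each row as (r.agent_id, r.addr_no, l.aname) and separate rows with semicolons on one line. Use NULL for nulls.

(5, 481, Wendy); (7, 505, Judy)

INNER JOIN keeps only pairs where the ON condition holds.
Matching on l.agent_id = r.agent_id. A NULL in a compared column never satisfies the condition.
- l row (agent_id=9): no match → dropped.
- l row (agent_id=9): no match → dropped.
- l row (agent_id=7): matches 1 r row(s) → 1 output row(s).
- l row (agent_id=5): matches 1 r row(s) → 1 output row(s).
- l row (agent_id=4): no match → dropped.
- l row (agent_id=4): no match → dropped.
After projecting and ordering:
r.agent_id | r.addr_no | l.aname
5 | 481 | Wendy
7 | 505 | Judy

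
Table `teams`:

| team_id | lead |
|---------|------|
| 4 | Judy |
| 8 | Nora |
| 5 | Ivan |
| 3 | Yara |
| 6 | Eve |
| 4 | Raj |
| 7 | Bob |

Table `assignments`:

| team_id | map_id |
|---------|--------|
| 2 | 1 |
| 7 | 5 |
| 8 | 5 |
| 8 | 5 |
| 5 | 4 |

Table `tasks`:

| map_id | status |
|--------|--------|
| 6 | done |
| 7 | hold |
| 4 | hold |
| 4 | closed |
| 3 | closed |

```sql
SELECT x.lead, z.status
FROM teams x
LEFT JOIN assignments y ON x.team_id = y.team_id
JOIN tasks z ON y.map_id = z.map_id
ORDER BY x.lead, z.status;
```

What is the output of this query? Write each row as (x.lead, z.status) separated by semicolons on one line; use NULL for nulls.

(Ivan, closed); (Ivan, hold)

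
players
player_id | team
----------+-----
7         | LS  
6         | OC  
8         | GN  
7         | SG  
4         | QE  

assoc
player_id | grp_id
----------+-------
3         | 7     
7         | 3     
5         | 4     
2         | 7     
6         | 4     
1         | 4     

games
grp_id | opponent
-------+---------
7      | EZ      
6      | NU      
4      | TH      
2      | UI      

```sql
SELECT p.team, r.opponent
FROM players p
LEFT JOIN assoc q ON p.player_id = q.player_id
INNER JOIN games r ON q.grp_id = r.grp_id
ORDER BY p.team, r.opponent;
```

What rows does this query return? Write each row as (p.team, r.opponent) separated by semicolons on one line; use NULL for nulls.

Step 1 — p LEFT JOIN q on player_id → 5 row(s).
Then INNER JOIN `games r` on grp_id: keep only rows whose q.grp_id appears in r.

(OC, TH)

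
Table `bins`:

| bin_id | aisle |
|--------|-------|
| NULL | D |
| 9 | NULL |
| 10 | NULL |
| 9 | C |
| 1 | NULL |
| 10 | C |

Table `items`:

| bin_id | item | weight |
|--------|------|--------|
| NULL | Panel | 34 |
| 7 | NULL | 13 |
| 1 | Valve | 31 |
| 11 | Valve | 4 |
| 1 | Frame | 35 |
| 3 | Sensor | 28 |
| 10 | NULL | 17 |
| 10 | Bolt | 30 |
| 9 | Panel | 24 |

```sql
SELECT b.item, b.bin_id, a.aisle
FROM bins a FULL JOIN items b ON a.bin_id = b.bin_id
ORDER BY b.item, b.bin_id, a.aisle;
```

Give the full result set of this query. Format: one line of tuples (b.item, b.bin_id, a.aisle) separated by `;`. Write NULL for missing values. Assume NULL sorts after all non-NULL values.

(Bolt, 10, C); (Bolt, 10, NULL); (Frame, 1, NULL); (Panel, 9, C); (Panel, 9, NULL); (Panel, NULL, NULL); (Sensor, 3, NULL); (Valve, 1, NULL); (Valve, 11, NULL); (NULL, 7, NULL); (NULL, 10, C); (NULL, 10, NULL); (NULL, NULL, D)

FULL OUTER JOIN keeps every row from both sides; unmatched rows get NULL for the other side's columns.
Matching on a.bin_id = b.bin_id. A NULL in a compared column never satisfies the condition.
Matched pairs: 8; unmatched a rows kept: 1; unmatched b rows kept: 4.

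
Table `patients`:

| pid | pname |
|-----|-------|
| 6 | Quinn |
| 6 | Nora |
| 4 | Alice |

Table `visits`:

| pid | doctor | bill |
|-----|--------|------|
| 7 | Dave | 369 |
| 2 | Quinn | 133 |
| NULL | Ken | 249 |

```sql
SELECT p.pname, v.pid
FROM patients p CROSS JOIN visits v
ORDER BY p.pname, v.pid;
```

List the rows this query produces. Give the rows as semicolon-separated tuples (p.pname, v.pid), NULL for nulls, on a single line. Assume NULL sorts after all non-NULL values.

CROSS JOIN pairs every row of `patients` with every row of `visits`: 3 × 3 = 9 rows.

(Alice, 2); (Alice, 7); (Alice, NULL); (Nora, 2); (Nora, 7); (Nora, NULL); (Quinn, 2); (Quinn, 7); (Quinn, NULL)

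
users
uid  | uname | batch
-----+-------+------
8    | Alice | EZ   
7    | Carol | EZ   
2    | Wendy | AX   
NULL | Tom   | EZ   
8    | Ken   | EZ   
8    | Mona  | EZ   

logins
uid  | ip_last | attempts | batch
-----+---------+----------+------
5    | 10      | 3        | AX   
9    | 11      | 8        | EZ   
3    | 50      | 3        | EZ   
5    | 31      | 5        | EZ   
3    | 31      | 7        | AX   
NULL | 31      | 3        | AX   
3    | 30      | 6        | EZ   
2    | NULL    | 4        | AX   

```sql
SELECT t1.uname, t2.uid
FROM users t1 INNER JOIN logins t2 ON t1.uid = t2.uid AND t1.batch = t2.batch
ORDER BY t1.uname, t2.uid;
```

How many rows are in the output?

1

INNER JOIN keeps only pairs where the ON condition holds.
Matching on t1.uid = t2.uid AND t1.batch = t2.batch. A NULL in a compared column never satisfies the condition.
- t1 (uid=8, batch=EZ) has no partner → excluded.
- t1 (uid=7, batch=EZ) has no partner → excluded.
- t1 (uid=2, batch=AX) pairs with 1 row(s) of t2.
- t1 (uid=NULL, batch=EZ) has no partner → excluded.
- t1 (uid=8, batch=EZ) has no partner → excluded.
- t1 (uid=8, batch=EZ) has no partner → excluded.
Total: 1 rows.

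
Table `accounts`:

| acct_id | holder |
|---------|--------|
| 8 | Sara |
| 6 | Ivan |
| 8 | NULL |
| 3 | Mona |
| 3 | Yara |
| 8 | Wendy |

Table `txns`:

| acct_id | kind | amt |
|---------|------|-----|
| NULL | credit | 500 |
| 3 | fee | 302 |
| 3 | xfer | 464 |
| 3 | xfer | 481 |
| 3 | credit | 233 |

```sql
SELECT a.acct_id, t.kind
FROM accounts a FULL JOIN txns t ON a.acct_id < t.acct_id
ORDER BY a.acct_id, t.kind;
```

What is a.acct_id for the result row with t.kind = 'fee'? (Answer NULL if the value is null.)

NULL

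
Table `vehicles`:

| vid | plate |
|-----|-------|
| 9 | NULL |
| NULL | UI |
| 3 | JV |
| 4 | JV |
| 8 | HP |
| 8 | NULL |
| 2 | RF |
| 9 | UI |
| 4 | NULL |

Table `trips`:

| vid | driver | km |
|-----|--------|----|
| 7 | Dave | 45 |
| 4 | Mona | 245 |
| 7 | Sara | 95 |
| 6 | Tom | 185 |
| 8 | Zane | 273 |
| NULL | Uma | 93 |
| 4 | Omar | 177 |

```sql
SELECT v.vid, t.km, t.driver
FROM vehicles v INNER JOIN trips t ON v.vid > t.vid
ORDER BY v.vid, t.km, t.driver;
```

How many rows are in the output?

INNER JOIN keeps only pairs where the ON condition holds.
Matching on v.vid > t.vid. A NULL in a compared column never satisfies the condition.
- vid=9: 6 matching t row(s), so 6 row(s) emitted.
- vid=NULL: no matching t row, dropped.
- vid=3: no matching t row, dropped.
- vid=4: no matching t row, dropped.
- vid=8: 5 matching t row(s), so 5 row(s) emitted.
- vid=8: 5 matching t row(s), so 5 row(s) emitted.
- vid=2: no matching t row, dropped.
- vid=9: 6 matching t row(s), so 6 row(s) emitted.
- vid=4: no matching t row, dropped.
Total: 22 rows.

22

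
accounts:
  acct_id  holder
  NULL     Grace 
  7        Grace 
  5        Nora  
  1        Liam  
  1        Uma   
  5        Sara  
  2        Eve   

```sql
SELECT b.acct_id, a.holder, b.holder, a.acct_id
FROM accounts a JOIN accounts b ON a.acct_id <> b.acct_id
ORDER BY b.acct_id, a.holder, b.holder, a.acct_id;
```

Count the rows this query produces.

26

INNER JOIN keeps only pairs where the ON condition holds.
Matching on a.acct_id <> b.acct_id. A NULL in a compared column never satisfies the condition.
- a[0] acct_id=NULL → no match; dropped.
- a[1] acct_id=7 → 5 match(es) in b → 5 row(s).
- a[2] acct_id=5 → 4 match(es) in b → 4 row(s).
- a[3] acct_id=1 → 4 match(es) in b → 4 row(s).
- a[4] acct_id=1 → 4 match(es) in b → 4 row(s).
- a[5] acct_id=5 → 4 match(es) in b → 4 row(s).
- a[6] acct_id=2 → 5 match(es) in b → 5 row(s).
Total: 26 rows.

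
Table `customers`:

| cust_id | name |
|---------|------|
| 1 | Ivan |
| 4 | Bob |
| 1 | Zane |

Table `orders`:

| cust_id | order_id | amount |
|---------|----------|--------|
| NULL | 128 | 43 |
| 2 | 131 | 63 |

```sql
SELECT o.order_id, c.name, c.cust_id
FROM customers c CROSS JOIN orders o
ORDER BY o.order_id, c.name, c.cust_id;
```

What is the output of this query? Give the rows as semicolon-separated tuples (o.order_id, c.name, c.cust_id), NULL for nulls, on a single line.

CROSS JOIN pairs every row of `customers` with every row of `orders`: 3 × 2 = 6 rows.
After projecting and ordering:
o.order_id | c.name | c.cust_id
128 | Bob | 4
128 | Ivan | 1
128 | Zane | 1
131 | Bob | 4
131 | Ivan | 1
131 | Zane | 1

(128, Bob, 4); (128, Ivan, 1); (128, Zane, 1); (131, Bob, 4); (131, Ivan, 1); (131, Zane, 1)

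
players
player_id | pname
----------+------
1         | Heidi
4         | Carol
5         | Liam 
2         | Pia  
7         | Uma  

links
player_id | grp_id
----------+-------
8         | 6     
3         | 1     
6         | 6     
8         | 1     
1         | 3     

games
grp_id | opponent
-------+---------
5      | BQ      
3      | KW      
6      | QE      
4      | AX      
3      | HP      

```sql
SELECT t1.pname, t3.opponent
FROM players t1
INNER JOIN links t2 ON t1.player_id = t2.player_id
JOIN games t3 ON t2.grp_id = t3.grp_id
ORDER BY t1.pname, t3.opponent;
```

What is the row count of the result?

Step 1 — t1 INNER JOIN t2 on player_id → 1 row(s).
Then INNER JOIN `games t3` on grp_id: keep only rows whose t2.grp_id appears in t3.
Result: 2 row(s).

2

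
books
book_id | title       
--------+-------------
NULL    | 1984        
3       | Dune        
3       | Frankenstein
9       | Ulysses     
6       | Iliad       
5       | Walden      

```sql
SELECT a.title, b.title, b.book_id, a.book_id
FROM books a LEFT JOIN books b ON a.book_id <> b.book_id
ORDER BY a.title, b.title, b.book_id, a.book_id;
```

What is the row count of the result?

LEFT JOIN keeps every row from `books a`; unmatched rows get NULL for `books b`'s columns.
Matching on a.book_id <> b.book_id. A NULL in a compared column never satisfies the condition.
Matched pairs: 18; unmatched a rows kept: 1.
Total: 18 matched + 1 padded = 19 rows.

19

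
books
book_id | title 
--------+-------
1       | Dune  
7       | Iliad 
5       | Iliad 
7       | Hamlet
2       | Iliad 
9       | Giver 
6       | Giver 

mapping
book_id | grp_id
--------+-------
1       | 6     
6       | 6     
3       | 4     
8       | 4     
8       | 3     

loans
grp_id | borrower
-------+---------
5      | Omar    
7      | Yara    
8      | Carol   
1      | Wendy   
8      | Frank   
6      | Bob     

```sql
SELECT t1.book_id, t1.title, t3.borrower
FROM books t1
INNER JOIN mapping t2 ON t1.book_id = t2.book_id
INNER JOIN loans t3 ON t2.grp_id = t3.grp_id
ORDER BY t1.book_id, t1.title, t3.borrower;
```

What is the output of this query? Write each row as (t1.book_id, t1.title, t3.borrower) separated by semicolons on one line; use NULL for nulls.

(1, Dune, Bob); (6, Giver, Bob)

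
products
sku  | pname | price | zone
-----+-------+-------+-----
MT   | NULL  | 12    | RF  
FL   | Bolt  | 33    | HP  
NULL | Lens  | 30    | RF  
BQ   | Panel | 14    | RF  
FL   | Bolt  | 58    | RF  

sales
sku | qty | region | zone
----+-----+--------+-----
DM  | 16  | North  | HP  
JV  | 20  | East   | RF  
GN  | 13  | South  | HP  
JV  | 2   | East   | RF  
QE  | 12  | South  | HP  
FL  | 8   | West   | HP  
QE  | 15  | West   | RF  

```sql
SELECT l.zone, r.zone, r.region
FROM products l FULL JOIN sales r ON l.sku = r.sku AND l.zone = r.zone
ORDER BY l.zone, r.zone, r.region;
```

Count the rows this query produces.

11

FULL OUTER JOIN keeps every row from both sides; unmatched rows get NULL for the other side's columns.
Matching on l.sku = r.sku AND l.zone = r.zone. A NULL in a compared column never satisfies the condition.
Matched pairs: 1; unmatched l rows kept: 4; unmatched r rows kept: 6.
Total: 1 matched + 10 padded = 11 rows.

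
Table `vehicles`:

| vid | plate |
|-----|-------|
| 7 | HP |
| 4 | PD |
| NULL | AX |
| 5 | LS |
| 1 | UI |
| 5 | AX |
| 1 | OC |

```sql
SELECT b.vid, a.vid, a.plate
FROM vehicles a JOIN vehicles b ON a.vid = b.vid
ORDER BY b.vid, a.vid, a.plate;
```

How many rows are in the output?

10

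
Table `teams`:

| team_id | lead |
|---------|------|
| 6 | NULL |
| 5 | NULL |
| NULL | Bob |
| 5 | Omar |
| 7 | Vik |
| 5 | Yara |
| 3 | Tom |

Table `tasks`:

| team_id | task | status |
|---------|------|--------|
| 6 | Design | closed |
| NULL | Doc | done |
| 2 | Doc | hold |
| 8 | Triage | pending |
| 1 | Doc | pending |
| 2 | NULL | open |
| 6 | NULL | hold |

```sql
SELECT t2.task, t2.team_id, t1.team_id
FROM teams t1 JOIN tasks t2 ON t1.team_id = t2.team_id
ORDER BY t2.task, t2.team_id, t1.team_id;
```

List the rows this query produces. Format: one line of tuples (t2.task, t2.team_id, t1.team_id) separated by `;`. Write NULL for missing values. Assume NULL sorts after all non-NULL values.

INNER JOIN keeps only pairs where the ON condition holds.
Matching on t1.team_id = t2.team_id. A NULL in a compared column never satisfies the condition.
Matched pairs: 2.

(Design, 6, 6); (NULL, 6, 6)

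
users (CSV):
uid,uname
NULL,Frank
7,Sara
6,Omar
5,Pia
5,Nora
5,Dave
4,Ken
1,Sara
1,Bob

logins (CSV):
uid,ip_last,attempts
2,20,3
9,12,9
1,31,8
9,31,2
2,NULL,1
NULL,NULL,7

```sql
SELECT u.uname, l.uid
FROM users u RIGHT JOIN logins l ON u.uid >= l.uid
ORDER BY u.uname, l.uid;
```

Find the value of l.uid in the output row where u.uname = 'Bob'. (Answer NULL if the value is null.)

1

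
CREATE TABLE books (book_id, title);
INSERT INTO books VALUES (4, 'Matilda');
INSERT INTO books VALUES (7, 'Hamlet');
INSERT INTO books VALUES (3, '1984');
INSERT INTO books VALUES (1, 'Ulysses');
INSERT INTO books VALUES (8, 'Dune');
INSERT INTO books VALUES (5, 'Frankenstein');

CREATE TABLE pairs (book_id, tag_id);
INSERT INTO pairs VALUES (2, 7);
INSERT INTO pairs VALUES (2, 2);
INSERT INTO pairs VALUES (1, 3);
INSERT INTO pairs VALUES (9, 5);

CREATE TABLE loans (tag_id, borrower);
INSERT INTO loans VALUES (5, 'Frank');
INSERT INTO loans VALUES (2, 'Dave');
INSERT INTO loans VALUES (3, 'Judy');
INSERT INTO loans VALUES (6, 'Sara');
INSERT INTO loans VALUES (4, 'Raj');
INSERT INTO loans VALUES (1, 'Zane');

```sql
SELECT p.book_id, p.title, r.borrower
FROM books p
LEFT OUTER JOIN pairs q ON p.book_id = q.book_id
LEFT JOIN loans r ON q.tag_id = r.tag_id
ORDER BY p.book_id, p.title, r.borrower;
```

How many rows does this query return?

6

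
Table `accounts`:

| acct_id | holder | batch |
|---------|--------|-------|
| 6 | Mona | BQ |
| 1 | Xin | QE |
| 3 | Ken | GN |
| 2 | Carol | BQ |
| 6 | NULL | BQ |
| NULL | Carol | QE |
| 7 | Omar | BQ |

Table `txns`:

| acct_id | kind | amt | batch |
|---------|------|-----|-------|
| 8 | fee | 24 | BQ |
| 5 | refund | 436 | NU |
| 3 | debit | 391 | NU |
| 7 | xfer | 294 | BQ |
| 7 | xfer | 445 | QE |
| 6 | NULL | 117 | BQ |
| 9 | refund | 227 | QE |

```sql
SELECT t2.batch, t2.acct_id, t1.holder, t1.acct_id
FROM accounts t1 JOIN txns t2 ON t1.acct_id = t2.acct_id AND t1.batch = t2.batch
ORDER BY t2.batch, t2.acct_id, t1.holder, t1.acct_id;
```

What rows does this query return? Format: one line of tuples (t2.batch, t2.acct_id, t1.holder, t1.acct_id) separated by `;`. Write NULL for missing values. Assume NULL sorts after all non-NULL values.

(BQ, 6, Mona, 6); (BQ, 6, NULL, 6); (BQ, 7, Omar, 7)

INNER JOIN keeps only pairs where the ON condition holds.
Matching on t1.acct_id = t2.acct_id AND t1.batch = t2.batch. A NULL in a compared column never satisfies the condition.
- t1[0] acct_id=6, batch=BQ → 1 match(es) in t2 → 1 row(s).
- t1[1] acct_id=1, batch=QE → no match; dropped.
- t1[2] acct_id=3, batch=GN → no match; dropped.
- t1[3] acct_id=2, batch=BQ → no match; dropped.
- t1[4] acct_id=6, batch=BQ → 1 match(es) in t2 → 1 row(s).
- t1[5] acct_id=NULL, batch=QE → no match; dropped.
- t1[6] acct_id=7, batch=BQ → 1 match(es) in t2 → 1 row(s).
After projecting and ordering:
t2.batch | t2.acct_id | t1.holder | t1.acct_id
BQ | 6 | Mona | 6
BQ | 6 | NULL | 6
BQ | 7 | Omar | 7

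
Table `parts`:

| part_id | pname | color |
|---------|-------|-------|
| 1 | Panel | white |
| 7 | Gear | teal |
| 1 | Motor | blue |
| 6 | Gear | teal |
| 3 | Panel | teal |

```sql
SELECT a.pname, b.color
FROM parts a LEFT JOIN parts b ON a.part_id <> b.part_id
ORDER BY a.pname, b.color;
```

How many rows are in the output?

LEFT JOIN keeps every row from `parts a`; unmatched rows get NULL for `parts b`'s columns.
Matching on a.part_id <> b.part_id.
- a row (part_id=1): matches 3 b row(s) → 3 output row(s).
- a row (part_id=7): matches 4 b row(s) → 4 output row(s).
- a row (part_id=1): matches 3 b row(s) → 3 output row(s).
- a row (part_id=6): matches 4 b row(s) → 4 output row(s).
- a row (part_id=3): matches 4 b row(s) → 4 output row(s).
Total: 18 rows.

18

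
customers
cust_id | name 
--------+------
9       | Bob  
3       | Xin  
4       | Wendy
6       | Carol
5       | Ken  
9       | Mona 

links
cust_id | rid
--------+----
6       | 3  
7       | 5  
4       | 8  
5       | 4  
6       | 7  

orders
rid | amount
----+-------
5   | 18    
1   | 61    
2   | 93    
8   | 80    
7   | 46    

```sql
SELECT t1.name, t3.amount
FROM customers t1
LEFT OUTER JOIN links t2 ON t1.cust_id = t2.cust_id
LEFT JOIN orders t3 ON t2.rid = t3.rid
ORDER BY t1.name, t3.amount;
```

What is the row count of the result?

7

Step 1 — t1 LEFT JOIN t2 on cust_id → 7 row(s).
Then LEFT JOIN `orders t3` on rid: each of those 7 rows is kept; rows whose t2.rid has no match in t3 get NULL for t3's columns.
Result: 7 row(s).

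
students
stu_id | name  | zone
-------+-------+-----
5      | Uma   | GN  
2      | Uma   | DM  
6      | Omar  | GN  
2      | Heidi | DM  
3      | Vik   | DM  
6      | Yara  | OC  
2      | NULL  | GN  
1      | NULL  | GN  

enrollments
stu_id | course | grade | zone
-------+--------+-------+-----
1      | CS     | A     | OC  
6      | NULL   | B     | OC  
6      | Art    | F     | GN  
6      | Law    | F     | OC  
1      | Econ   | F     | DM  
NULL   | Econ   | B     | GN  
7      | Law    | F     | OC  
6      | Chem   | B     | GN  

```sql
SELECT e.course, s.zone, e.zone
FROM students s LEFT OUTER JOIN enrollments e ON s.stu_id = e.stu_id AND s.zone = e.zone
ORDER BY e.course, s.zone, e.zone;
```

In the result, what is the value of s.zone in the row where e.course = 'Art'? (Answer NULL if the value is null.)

LEFT JOIN keeps every row from `students`; unmatched rows get NULL for `enrollments`'s columns.
Matching on s.stu_id = e.stu_id AND s.zone = e.zone. A NULL in a compared column never satisfies the condition.
- s[0] stu_id=5, zone=GN → no match; kept with NULLs on the e side.
- s[1] stu_id=2, zone=DM → no match; kept with NULLs on the e side.
- s[2] stu_id=6, zone=GN → 2 match(es) in e → 2 row(s).
- s[3] stu_id=2, zone=DM → no match; kept with NULLs on the e side.
- s[4] stu_id=3, zone=DM → no match; kept with NULLs on the e side.
- s[5] stu_id=6, zone=OC → 2 match(es) in e → 2 row(s).
- s[6] stu_id=2, zone=GN → no match; kept with NULLs on the e side.
- s[7] stu_id=1, zone=GN → no match; kept with NULLs on the e side.

GN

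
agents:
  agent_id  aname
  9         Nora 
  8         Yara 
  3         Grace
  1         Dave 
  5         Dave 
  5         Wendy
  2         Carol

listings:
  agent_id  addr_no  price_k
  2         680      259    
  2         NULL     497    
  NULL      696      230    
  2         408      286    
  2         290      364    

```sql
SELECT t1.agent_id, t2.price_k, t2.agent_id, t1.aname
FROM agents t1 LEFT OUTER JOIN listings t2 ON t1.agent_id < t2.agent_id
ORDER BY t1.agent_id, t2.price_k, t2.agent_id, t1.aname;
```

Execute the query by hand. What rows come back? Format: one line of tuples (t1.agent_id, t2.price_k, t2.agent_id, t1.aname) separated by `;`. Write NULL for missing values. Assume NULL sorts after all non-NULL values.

(1, 259, 2, Dave); (1, 286, 2, Dave); (1, 364, 2, Dave); (1, 497, 2, Dave); (2, NULL, NULL, Carol); (3, NULL, NULL, Grace); (5, NULL, NULL, Dave); (5, NULL, NULL, Wendy); (8, NULL, NULL, Yara); (9, NULL, NULL, Nora)

LEFT JOIN keeps every row from `agents`; unmatched rows get NULL for `listings`'s columns.
Matching on t1.agent_id < t2.agent_id. A NULL in a compared column never satisfies the condition.
- agent_id=9: no t2 row matches, row kept with t2 columns NULL.
- agent_id=8: no t2 row matches, row kept with t2 columns NULL.
- agent_id=3: no t2 row matches, row kept with t2 columns NULL.
- agent_id=1: 4 matching t2 row(s), so 4 row(s) emitted.
- agent_id=5: no t2 row matches, row kept with t2 columns NULL.
- agent_id=5: no t2 row matches, row kept with t2 columns NULL.
- agent_id=2: no t2 row matches, row kept with t2 columns NULL.
After projecting and ordering:
t1.agent_id | t2.price_k | t2.agent_id | t1.aname
1 | 259 | 2 | Dave
1 | 286 | 2 | Dave
1 | 364 | 2 | Dave
1 | 497 | 2 | Dave
2 | NULL | NULL | Carol
3 | NULL | NULL | Grace
5 | NULL | NULL | Dave
5 | NULL | NULL | Wendy
8 | NULL | NULL | Yara
9 | NULL | NULL | Nora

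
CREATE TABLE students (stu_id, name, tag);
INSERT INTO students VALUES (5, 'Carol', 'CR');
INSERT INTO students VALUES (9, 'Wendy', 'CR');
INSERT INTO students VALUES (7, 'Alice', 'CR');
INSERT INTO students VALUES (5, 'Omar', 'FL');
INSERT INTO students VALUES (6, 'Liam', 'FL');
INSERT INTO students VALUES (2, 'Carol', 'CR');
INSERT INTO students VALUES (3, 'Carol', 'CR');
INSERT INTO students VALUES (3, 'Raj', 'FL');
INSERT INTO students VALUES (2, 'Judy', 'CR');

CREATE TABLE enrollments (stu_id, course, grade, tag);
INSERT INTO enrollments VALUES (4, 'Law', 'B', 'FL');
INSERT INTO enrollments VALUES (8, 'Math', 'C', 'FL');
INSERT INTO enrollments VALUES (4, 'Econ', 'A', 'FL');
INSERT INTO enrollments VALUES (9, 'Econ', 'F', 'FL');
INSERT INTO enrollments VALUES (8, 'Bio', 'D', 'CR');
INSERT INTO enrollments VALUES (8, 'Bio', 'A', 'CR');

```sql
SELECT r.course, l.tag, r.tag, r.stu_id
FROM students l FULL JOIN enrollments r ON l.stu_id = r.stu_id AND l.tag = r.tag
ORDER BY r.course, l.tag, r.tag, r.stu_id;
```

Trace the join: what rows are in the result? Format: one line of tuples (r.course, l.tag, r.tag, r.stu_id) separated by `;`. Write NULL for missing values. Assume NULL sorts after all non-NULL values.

(Bio, NULL, CR, 8); (Bio, NULL, CR, 8); (Econ, NULL, FL, 4); (Econ, NULL, FL, 9); (Law, NULL, FL, 4); (Math, NULL, FL, 8); (NULL, CR, NULL, NULL); (NULL, CR, NULL, NULL); (NULL, CR, NULL, NULL); (NULL, CR, NULL, NULL); (NULL, CR, NULL, NULL); (NULL, CR, NULL, NULL); (NULL, FL, NULL, NULL); (NULL, FL, NULL, NULL); (NULL, FL, NULL, NULL)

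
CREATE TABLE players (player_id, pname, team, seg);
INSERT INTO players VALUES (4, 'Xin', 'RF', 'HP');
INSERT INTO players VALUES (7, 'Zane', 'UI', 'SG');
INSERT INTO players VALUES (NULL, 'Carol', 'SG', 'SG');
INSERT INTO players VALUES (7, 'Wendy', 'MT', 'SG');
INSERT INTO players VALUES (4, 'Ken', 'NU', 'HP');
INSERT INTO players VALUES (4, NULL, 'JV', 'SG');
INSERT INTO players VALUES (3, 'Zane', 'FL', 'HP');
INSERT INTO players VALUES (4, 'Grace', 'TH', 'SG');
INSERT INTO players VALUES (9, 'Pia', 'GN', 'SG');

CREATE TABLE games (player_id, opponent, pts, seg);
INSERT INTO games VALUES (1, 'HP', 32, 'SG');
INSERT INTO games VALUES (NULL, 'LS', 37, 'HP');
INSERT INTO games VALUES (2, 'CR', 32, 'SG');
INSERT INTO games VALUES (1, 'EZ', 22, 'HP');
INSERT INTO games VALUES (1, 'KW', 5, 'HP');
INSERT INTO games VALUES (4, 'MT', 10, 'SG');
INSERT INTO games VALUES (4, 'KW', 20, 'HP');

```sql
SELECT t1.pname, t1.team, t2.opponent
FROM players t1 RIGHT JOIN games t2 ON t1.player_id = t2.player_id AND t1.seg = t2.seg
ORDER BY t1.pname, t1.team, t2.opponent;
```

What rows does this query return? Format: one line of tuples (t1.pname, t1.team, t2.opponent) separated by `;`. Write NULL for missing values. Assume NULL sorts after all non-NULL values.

(Grace, TH, MT); (Ken, NU, KW); (Xin, RF, KW); (NULL, JV, MT); (NULL, NULL, CR); (NULL, NULL, EZ); (NULL, NULL, HP); (NULL, NULL, KW); (NULL, NULL, LS)

RIGHT JOIN keeps every row from `games`; unmatched rows get NULL for `players`'s columns.
Matching on t1.player_id = t2.player_id AND t1.seg = t2.seg. A NULL in a compared column never satisfies the condition.
- player_id=4, seg=HP: 1 matching t2 row(s), so 1 row(s) emitted.
- player_id=7, seg=SG: no matching t2 row.
- player_id=NULL, seg=SG: no matching t2 row.
- player_id=7, seg=SG: no matching t2 row.
- player_id=4, seg=HP: 1 matching t2 row(s), so 1 row(s) emitted.
- player_id=4, seg=SG: 1 matching t2 row(s), so 1 row(s) emitted.
- player_id=3, seg=HP: no matching t2 row.
- player_id=4, seg=SG: 1 matching t2 row(s), so 1 row(s) emitted.
- player_id=9, seg=SG: no matching t2 row.
- plus 5 unmatched t2 row(s), each kept with NULL t1 columns.
After projecting and ordering:
t1.pname | t1.team | t2.opponent
Grace | TH | MT
Ken | NU | KW
Xin | RF | KW
NULL | JV | MT
NULL | NULL | CR
NULL | NULL | EZ
NULL | NULL | HP
NULL | NULL | KW
NULL | NULL | LS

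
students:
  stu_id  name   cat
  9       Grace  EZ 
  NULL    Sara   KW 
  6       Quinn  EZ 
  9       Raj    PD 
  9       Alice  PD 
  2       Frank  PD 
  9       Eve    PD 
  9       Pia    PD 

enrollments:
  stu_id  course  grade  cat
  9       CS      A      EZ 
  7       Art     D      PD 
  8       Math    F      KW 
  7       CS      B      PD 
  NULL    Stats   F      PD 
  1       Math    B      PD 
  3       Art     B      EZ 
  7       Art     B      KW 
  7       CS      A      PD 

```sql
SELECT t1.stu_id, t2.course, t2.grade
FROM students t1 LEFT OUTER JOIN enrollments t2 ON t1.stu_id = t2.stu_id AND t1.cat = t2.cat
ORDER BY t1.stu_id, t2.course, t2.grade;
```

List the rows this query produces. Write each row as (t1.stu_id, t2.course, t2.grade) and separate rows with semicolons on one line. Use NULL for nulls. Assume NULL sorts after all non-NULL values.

(2, NULL, NULL); (6, NULL, NULL); (9, CS, A); (9, NULL, NULL); (9, NULL, NULL); (9, NULL, NULL); (9, NULL, NULL); (NULL, NULL, NULL)

LEFT JOIN keeps every row from `students`; unmatched rows get NULL for `enrollments`'s columns.
Matching on t1.stu_id = t2.stu_id AND t1.cat = t2.cat. A NULL in a compared column never satisfies the condition.
- t1 (stu_id=9, cat=EZ) pairs with 1 row(s) of t2.
- t1 (stu_id=NULL, cat=KW) has no partner → padded with NULL.
- t1 (stu_id=6, cat=EZ) has no partner → padded with NULL.
- t1 (stu_id=9, cat=PD) has no partner → padded with NULL.
- t1 (stu_id=9, cat=PD) has no partner → padded with NULL.
- t1 (stu_id=2, cat=PD) has no partner → padded with NULL.
- t1 (stu_id=9, cat=PD) has no partner → padded with NULL.
- t1 (stu_id=9, cat=PD) has no partner → padded with NULL.
After projecting and ordering:
t1.stu_id | t2.course | t2.grade
2 | NULL | NULL
6 | NULL | NULL
9 | CS | A
9 | NULL | NULL
9 | NULL | NULL
9 | NULL | NULL
9 | NULL | NULL
NULL | NULL | NULL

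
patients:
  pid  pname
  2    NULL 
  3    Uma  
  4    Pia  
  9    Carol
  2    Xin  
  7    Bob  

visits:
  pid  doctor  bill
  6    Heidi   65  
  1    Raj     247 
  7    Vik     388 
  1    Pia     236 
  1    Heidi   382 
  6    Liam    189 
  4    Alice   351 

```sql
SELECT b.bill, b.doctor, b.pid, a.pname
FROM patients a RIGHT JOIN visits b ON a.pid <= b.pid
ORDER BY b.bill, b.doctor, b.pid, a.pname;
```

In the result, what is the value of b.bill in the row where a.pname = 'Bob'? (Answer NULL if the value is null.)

RIGHT JOIN keeps every row from `visits`; unmatched rows get NULL for `patients`'s columns.
Matching on a.pid <= b.pid.
- a row (pid=2): matches 4 b row(s) → 4 output row(s).
- a row (pid=3): matches 4 b row(s) → 4 output row(s).
- a row (pid=4): matches 4 b row(s) → 4 output row(s).
- a row (pid=9): no match.
- a row (pid=2): matches 4 b row(s) → 4 output row(s).
- a row (pid=7): matches 1 b row(s) → 1 output row(s).
- plus 3 unmatched b row(s), each kept with NULL a columns.

388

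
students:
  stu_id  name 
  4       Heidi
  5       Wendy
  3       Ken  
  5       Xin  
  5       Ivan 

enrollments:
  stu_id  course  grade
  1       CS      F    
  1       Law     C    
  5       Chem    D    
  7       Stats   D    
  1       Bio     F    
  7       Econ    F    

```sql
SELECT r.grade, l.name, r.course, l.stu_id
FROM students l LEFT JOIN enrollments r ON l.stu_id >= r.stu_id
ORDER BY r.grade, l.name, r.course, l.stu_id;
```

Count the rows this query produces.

18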